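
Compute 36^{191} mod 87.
78

Using successive squaring:
Binary expansion of 191: 10111111
Powers of 36 mod 87 (each is the square of the previous):
  36^1 ≡ 36 (mod 87)
  36^2 ≡ 36² = 1296 ≡ 78 (mod 87)
  36^4 ≡ 78² = 6084 ≡ 81 (mod 87)
  36^8 ≡ 81² = 6561 ≡ 36 (mod 87)
  36^16 ≡ 36² = 1296 ≡ 78 (mod 87)
  36^32 ≡ 78² = 6084 ≡ 81 (mod 87)
  36^64 ≡ 81² = 6561 ≡ 36 (mod 87)
  36^128 ≡ 36² = 1296 ≡ 78 (mod 87)
191 = 128 + 32 + 16 + 8 + 4 + 2 + 1, so 36^191 = 36^128 × 36^32 × 36^16 × 36^8 × 36^4 × 36^2 × 36^1 ≡ 78 × 81 × 78 × 36 × 81 × 78 × 36 (mod 87)
Multiplying step by step:
  78 × 81 = 6318 ≡ 54 (mod 87)
  54 × 78 = 4212 ≡ 36 (mod 87)
  36 × 36 = 1296 ≡ 78 (mod 87)
  78 × 81 = 6318 ≡ 54 (mod 87)
  54 × 78 = 4212 ≡ 36 (mod 87)
  36 × 36 = 1296 ≡ 78 (mod 87)
Result: 36^191 ≡ 78 (mod 87)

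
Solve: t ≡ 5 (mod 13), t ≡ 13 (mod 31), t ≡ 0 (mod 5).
M = 13 × 31 × 5 = 2015. M₁ = 155, y₁ ≡ 12 (mod 13). M₂ = 65, y₂ ≡ 21 (mod 31). M₃ = 403, y₃ ≡ 2 (mod 5). t = 5×155×12 + 13×65×21 + 0×403×2 ≡ 850 (mod 2015)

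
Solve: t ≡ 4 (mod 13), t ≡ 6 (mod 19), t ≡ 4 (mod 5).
M = 13 × 19 × 5 = 1235. M₁ = 95, y₁ ≡ 10 (mod 13). M₂ = 65, y₂ ≡ 12 (mod 19). M₃ = 247, y₃ ≡ 3 (mod 5). t = 4×95×10 + 6×65×12 + 4×247×3 ≡ 329 (mod 1235)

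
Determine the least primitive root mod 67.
p - 1 = 66 has prime divisors 2, 3, 11. h is a primitive root mod 67 iff h^(66/q) ≢ 1 (mod 67) for each such q.
h = 2: 2^33 ≡ 66, 2^22 ≡ 37, 2^6 ≡ 64 (mod 67); none is 1, so 2 has order 66 and is a primitive root.
The smallest primitive root mod 67 is g = 2.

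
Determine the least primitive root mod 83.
p - 1 = 82 has prime divisors 2, 41. h is a primitive root mod 83 iff h^(82/q) ≢ 1 (mod 83) for each such q.
h = 2: 2^41 ≡ 82, 2^2 ≡ 4 (mod 83); none is 1, so 2 has order 82 and is a primitive root.
The smallest primitive root mod 83 is g = 2.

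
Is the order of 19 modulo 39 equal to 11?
No, the actual order is 12, not 11.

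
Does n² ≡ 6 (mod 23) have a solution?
By Euler's criterion: 6^{11} ≡ 1 (mod 23). Since this equals 1, 6 is a QR.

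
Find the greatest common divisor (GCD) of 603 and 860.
1

Using the Euclidean algorithm:
603 = 0 × 860 + 603
860 = 1 × 603 + 257
603 = 2 × 257 + 89
257 = 2 × 89 + 79
89 = 1 × 79 + 10
79 = 7 × 10 + 9
10 = 1 × 9 + 1
9 = 9 × 1 + 0

GCD(603, 860) = 1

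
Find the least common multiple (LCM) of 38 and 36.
684

First find GCD(38, 36) using the Euclidean algorithm:
38 = 1 × 36 + 2
36 = 18 × 2 + 0
GCD(38, 36) = 2

LCM formula: LCM(a, b) = (a × b) / GCD(a, b)
LCM(38, 36) = (38 × 36) / 2
LCM(38, 36) = 1368 / 2
LCM(38, 36) = 684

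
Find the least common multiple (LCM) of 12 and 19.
228

First find GCD(12, 19) using the Euclidean algorithm:
12 = 0 × 19 + 12
19 = 1 × 12 + 7
12 = 1 × 7 + 5
7 = 1 × 5 + 2
5 = 2 × 2 + 1
2 = 2 × 1 + 0
GCD(12, 19) = 1

LCM formula: LCM(a, b) = (a × b) / GCD(a, b)
LCM(12, 19) = (12 × 19) / 1
LCM(12, 19) = 228 / 1
LCM(12, 19) = 228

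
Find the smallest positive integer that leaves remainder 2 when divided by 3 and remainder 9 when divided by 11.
M = 3 × 11 = 33. M₁ = 11, y₁ ≡ 2 (mod 3). M₂ = 3, y₂ ≡ 4 (mod 11). m = 2×11×2 + 9×3×4 ≡ 20 (mod 33). The smallest positive such number is 20.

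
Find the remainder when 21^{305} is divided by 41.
By Fermat: 21^{40} ≡ 1 (mod 41). 305 = 7×40 + 25. So 21^{305} ≡ 21^{25} ≡ 9 (mod 41)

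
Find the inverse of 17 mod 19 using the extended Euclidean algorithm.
Extended GCD: 17(9) + 19(-8) = 1. So 17^(-1) ≡ 9 ≡ 9 (mod 19). Verify: 17 × 9 = 153 ≡ 1 (mod 19)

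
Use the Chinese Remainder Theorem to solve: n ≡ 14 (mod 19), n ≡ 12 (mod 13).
90

Using the Chinese Remainder Theorem:
M = product of moduli = 247
For equation 1: M_1 = 13, 13 ≡ 13 (mod 19), inverse of 13 mod 19 is 3 (check: 13 × 3 = 39 ≡ 1 (mod 19))
For equation 2: M_2 = 19, 19 ≡ 6 (mod 13), inverse of 19 mod 13 is 11 (check: 6 × 11 = 66 ≡ 1 (mod 13))
Combine: n ≡ Σ r_i×M_i×(M_i⁻¹ mod m_i) = 14×13×3 + 12×19×11 = 546 + 2508 = 3054
3054 mod 247 = 90
n ≡ 90 (mod 247)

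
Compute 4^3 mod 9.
3 = 2 + 1 (binary 11). Repeated squaring mod 9: 4^1 ≡ 4; 4^2 ≡ 4² = 16 ≡ 7. Multiply: 4^3 = 4^2 × 4^1 ≡ 7 × 4 (mod 9): 7 × 4 = 28 ≡ 1. So 4^3 ≡ 1 (mod 9).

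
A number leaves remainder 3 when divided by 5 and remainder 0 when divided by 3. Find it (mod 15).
M = 5 × 3 = 15. M₁ = 3, y₁ ≡ 2 (mod 5). M₂ = 5, y₂ ≡ 2 (mod 3). t = 3×3×2 + 0×5×2 ≡ 3 (mod 15)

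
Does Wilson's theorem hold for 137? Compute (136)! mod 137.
(136)! mod 137 = 136. Since this equals -1 (mod 137), Wilson confirms 137 is prime.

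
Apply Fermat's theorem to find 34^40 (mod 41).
By Fermat's Little Theorem, 34^{40} ≡ 1 (mod 41) since 41 is prime and gcd(34, 41) = 1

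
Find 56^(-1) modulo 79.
24

Using Extended Euclidean Algorithm:
gcd(56, 79) = 1
Bezout coefficients: 56 × 24 + 79 × -17 = 1
So 56 × 24 ≡ 1 (mod 79)
The inverse is 24 mod 79 = 24
Verification: 56 × 24 = 1344 = 17 × 79 + 1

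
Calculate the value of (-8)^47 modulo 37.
Using Fermat: (-8)^{36} ≡ 1 (mod 37). 47 ≡ 11 (mod 36). So (-8)^{47} ≡ (-8)^{11} ≡ 23 (mod 37)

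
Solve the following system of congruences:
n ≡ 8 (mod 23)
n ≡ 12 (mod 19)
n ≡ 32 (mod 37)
9208

Using the Chinese Remainder Theorem:
M = product of moduli = 16169
For equation 1: M_1 = 703, 703 ≡ 13 (mod 23), inverse of 703 mod 23 is 16 (check: 13 × 16 = 208 ≡ 1 (mod 23))
For equation 2: M_2 = 851, 851 ≡ 15 (mod 19), inverse of 851 mod 19 is 14 (check: 15 × 14 = 210 ≡ 1 (mod 19))
For equation 3: M_3 = 437, 437 ≡ 30 (mod 37), inverse of 437 mod 37 is 21 (check: 30 × 21 = 630 ≡ 1 (mod 37))
Combine: n ≡ Σ r_i×M_i×(M_i⁻¹ mod m_i) = 8×703×16 + 12×851×14 + 32×437×21 = 89984 + 142968 + 293664 = 526616
526616 mod 16169 = 9208
n ≡ 9208 (mod 16169)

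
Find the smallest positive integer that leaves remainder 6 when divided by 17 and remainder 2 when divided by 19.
M = 17 × 19 = 323. M₁ = 19, y₁ ≡ 9 (mod 17). M₂ = 17, y₂ ≡ 9 (mod 19). n = 6×19×9 + 2×17×9 ≡ 40 (mod 323). The smallest positive such number is 40.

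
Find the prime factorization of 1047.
3 × 349

Divide by primes starting from smallest:
1047 ÷ 3 = 349
349 ÷ 349 = 1

1047 = 3 × 349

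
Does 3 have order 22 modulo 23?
p - 1 = 22 has prime divisors 2, 11. Check 3^(22/q) mod 23 for each: 3^(22/2) = 3^11 ≡ 1, 3^(22/11) = 3^2 ≡ 9 (mod 23). Since 3^11 ≡ 1 (mod 23), the order of 3 divides 11 (in fact the order is 11) ≠ 22, so it is not a primitive root.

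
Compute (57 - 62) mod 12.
7

(57 - 62) = -5
-5 mod 12 = 7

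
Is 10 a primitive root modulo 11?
p - 1 = 10 has prime divisors 2, 5. Check 10^(10/q) mod 11 for each: 10^(10/2) = 10^5 ≡ 10, 10^(10/5) = 10^2 ≡ 1 (mod 11). Since 10^2 ≡ 1 (mod 11), the order of 10 divides 2 (in fact the order is 2) ≠ 10, so it is not a primitive root.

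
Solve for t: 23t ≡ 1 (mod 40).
7

Since gcd(23, 40) = 1 divides 1, a solution exists.
Multiply both sides by the inverse of 23 mod 40:
  23^(-1) mod 40 = 7
  x ≡ 7 × 1 ≡ 7 ≡ 7 (mod 40)
Verification: 23 × 7 = 161 = 4 × 40 + 1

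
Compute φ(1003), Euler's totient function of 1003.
928

Prime factorization: 1003 = 17 × 59
Using the formula φ(n) = n × Π(1 - 1/p) for each prime factor p:
φ(1003) = 1003 × (1 - 1/17) × (1 - 1/59)
φ(1003) = 928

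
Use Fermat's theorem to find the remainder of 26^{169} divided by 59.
4

By Fermat's Little Theorem, a^(p-1) ≡ 1 (mod p) for prime p and gcd(a, p) = 1
Here p = 59, so 26^58 ≡ 1 (mod 59)
We can reduce the exponent: 169 mod 58 = 53
So 26^169 ≡ 26^53 (mod 59)
Computing: 26^53 mod 59 = 4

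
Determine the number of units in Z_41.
40

Prime factorization: 41 = 41
Using the formula φ(n) = n × Π(1 - 1/p) for each prime factor p:
φ(41) = 41 × (1 - 1/41)
φ(41) = 40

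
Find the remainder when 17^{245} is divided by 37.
By Fermat: 17^{36} ≡ 1 (mod 37). 245 = 6×36 + 29. So 17^{245} ≡ 17^{29} ≡ 5 (mod 37)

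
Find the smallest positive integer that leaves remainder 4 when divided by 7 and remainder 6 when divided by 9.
M = 7 × 9 = 63. M₁ = 9, y₁ ≡ 4 (mod 7). M₂ = 7, y₂ ≡ 4 (mod 9). y = 4×9×4 + 6×7×4 ≡ 60 (mod 63). The smallest positive such number is 60.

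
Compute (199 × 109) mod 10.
1

(199 × 109) = 21691
21691 mod 10 = 1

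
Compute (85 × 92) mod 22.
10

(85 × 92) = 7820
7820 mod 22 = 10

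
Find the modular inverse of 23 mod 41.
23^(-1) ≡ 25 (mod 41). Verification: 23 × 25 = 575 ≡ 1 (mod 41)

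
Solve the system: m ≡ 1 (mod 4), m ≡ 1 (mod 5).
M = 4 × 5 = 20. M₁ = 5, y₁ ≡ 1 (mod 4). M₂ = 4, y₂ ≡ 4 (mod 5). m = 1×5×1 + 1×4×4 ≡ 1 (mod 20)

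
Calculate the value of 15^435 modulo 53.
Using Fermat: 15^{52} ≡ 1 (mod 53). 435 ≡ 19 (mod 52). So 15^{435} ≡ 15^{19} ≡ 24 (mod 53)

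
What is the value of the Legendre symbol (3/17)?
(3/17) = 3^{8} mod 17 = -1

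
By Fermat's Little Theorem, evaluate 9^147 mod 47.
By Fermat: 9^{46} ≡ 1 (mod 47). 147 = 3×46 + 9. So 9^{147} ≡ 9^{9} ≡ 6 (mod 47)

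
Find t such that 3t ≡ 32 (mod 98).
76

Since gcd(3, 98) = 1 divides 32, a solution exists.
Multiply both sides by the inverse of 3 mod 98:
  3^(-1) mod 98 = 33
  x ≡ 33 × 32 ≡ 1056 ≡ 76 (mod 98)
Verification: 3 × 76 = 228 = 2 × 98 + 32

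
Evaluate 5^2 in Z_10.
2 = 2 (binary 10). Repeated squaring mod 10: 5^1 ≡ 5; 5^2 ≡ 5² = 25 ≡ 5. So 5^2 ≡ 5 (mod 10).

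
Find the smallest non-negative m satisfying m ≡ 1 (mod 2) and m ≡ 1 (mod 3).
M = 2 × 3 = 6. M₁ = 3, y₁ ≡ 1 (mod 2). M₂ = 2, y₂ ≡ 2 (mod 3). m = 1×3×1 + 1×2×2 ≡ 1 (mod 6)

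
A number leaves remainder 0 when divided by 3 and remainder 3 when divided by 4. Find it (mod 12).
M = 3 × 4 = 12. M₁ = 4, y₁ ≡ 1 (mod 3). M₂ = 3, y₂ ≡ 3 (mod 4). y = 0×4×1 + 3×3×3 ≡ 3 (mod 12)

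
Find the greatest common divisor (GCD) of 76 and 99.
1

Using the Euclidean algorithm:
76 = 0 × 99 + 76
99 = 1 × 76 + 23
76 = 3 × 23 + 7
23 = 3 × 7 + 2
7 = 3 × 2 + 1
2 = 2 × 1 + 0

GCD(76, 99) = 1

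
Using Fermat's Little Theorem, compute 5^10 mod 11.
By Fermat's Little Theorem, 5^{10} ≡ 1 (mod 11) since 11 is prime and gcd(5, 11) = 1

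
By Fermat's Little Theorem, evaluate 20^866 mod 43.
By Fermat: 20^{42} ≡ 1 (mod 43). 866 ≡ 26 (mod 42). So 20^{866} ≡ 20^{26} ≡ 17 (mod 43)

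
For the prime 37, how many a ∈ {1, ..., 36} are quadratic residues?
For prime 37, there are (p-1)/2 = (37-1)/2 = 18 quadratic residues (excluding 0).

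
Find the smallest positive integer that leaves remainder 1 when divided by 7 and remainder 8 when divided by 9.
M = 7 × 9 = 63. M₁ = 9, y₁ ≡ 4 (mod 7). M₂ = 7, y₂ ≡ 4 (mod 9). n = 1×9×4 + 8×7×4 ≡ 8 (mod 63). The smallest positive such number is 8.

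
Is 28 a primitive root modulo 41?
p - 1 = 40 has prime divisors 2, 5. Check 28^(40/q) mod 41 for each: 28^(40/2) = 28^20 ≡ 40, 28^(40/5) = 28^8 ≡ 10 (mod 41). None of these is 1, so 28 has order 40 = φ(41), so it is a primitive root mod 41.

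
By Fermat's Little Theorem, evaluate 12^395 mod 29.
By Fermat: 12^{28} ≡ 1 (mod 29). 395 ≡ 3 (mod 28). So 12^{395} ≡ 12^{3} ≡ 17 (mod 29)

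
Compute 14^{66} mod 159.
4

Using successive squaring:
Binary expansion of 66: 1000010
Powers of 14 mod 159 (each is the square of the previous):
  14^1 ≡ 14 (mod 159)
  14^2 ≡ 14² = 196 ≡ 37 (mod 159)
  14^4 ≡ 37² = 1369 ≡ 97 (mod 159)
  14^8 ≡ 97² = 9409 ≡ 28 (mod 159)
  14^16 ≡ 28² = 784 ≡ 148 (mod 159)
  14^32 ≡ 148² = 21904 ≡ 121 (mod 159)
  14^64 ≡ 121² = 14641 ≡ 13 (mod 159)
66 = 64 + 2, so 14^66 = 14^64 × 14^2 ≡ 13 × 37 (mod 159)
Multiplying step by step:
  13 × 37 = 481 ≡ 4 (mod 159)
Result: 14^66 ≡ 4 (mod 159)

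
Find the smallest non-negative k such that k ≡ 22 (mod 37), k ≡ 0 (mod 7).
133

Using the Chinese Remainder Theorem:
M = product of moduli = 259
For equation 1: M_1 = 7, 7 ≡ 7 (mod 37), inverse of 7 mod 37 is 16 (check: 7 × 16 = 112 ≡ 1 (mod 37))
For equation 2: M_2 = 37, 37 ≡ 2 (mod 7), inverse of 37 mod 7 is 4 (check: 2 × 4 = 8 ≡ 1 (mod 7))
Combine: k ≡ Σ r_i×M_i×(M_i⁻¹ mod m_i) = 22×7×16 + 0×37×4 = 2464 + 0 = 2464
2464 mod 259 = 133
k ≡ 133 (mod 259)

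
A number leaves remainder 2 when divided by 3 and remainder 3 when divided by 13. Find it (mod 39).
M = 3 × 13 = 39. M₁ = 13, y₁ ≡ 1 (mod 3). M₂ = 3, y₂ ≡ 9 (mod 13). m = 2×13×1 + 3×3×9 ≡ 29 (mod 39)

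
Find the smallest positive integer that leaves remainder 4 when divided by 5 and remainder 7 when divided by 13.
M = 5 × 13 = 65. M₁ = 13, y₁ ≡ 2 (mod 5). M₂ = 5, y₂ ≡ 8 (mod 13). t = 4×13×2 + 7×5×8 ≡ 59 (mod 65). The smallest positive such number is 59.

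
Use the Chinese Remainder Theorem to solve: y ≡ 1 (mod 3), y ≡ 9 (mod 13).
M = 3 × 13 = 39. M₁ = 13, y₁ ≡ 1 (mod 3). M₂ = 3, y₂ ≡ 9 (mod 13). y = 1×13×1 + 9×3×9 ≡ 22 (mod 39)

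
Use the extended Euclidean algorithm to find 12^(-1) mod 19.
Extended GCD: 12(8) + 19(-5) = 1. So 12^(-1) ≡ 8 ≡ 8 (mod 19). Verify: 12 × 8 = 96 ≡ 1 (mod 19)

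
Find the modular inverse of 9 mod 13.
9^(-1) ≡ 3 (mod 13). Verification: 9 × 3 = 27 ≡ 1 (mod 13)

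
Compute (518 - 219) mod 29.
9

(518 - 219) = 299
299 mod 29 = 9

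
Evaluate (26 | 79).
(26/79) = 26^{39} mod 79 = 1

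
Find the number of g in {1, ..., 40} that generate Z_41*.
Number of primitive roots mod 41 = φ(40) = 16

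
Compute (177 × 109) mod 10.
3

(177 × 109) = 19293
19293 mod 10 = 3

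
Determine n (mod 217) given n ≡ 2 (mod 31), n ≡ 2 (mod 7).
2

Using the Chinese Remainder Theorem:
M = product of moduli = 217
For equation 1: M_1 = 7, 7 ≡ 7 (mod 31), inverse of 7 mod 31 is 9 (check: 7 × 9 = 63 ≡ 1 (mod 31))
For equation 2: M_2 = 31, 31 ≡ 3 (mod 7), inverse of 31 mod 7 is 5 (check: 3 × 5 = 15 ≡ 1 (mod 7))
Combine: n ≡ Σ r_i×M_i×(M_i⁻¹ mod m_i) = 2×7×9 + 2×31×5 = 126 + 310 = 436
436 mod 217 = 2
n ≡ 2 (mod 217)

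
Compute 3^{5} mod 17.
5

Using successive squaring:
Binary expansion of 5: 101
Powers of 3 mod 17 (each is the square of the previous):
  3^1 ≡ 3 (mod 17)
  3^2 ≡ 3² = 9 ≡ 9 (mod 17)
  3^4 ≡ 9² = 81 ≡ 13 (mod 17)
5 = 4 + 1, so 3^5 = 3^4 × 3^1 ≡ 13 × 3 (mod 17)
Multiplying step by step:
  13 × 3 = 39 ≡ 5 (mod 17)
Result: 3^5 ≡ 5 (mod 17)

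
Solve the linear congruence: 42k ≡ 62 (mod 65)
51

Since gcd(42, 65) = 1 divides 62, a solution exists.
Multiply both sides by the inverse of 42 mod 65:
  42^(-1) mod 65 = 48
  x ≡ 48 × 62 ≡ 2976 ≡ 51 (mod 65)
Verification: 42 × 51 = 2142 = 32 × 65 + 62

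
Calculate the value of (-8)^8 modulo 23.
(-8) ≡ 15 (mod 23). 8 = 8 (binary 1000). Repeated squaring mod 23: 15^1 ≡ 15; 15^2 ≡ 15² = 225 ≡ 18; 15^4 ≡ 18² = 324 ≡ 2; 15^8 ≡ 2² = 4 ≡ 4. So (-8)^8 ≡ 4 (mod 23).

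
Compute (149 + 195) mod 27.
20

(149 + 195) = 344
344 mod 27 = 20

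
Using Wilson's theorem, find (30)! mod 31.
By Wilson's theorem, (30)! ≡ -1 ≡ 30 (mod 31)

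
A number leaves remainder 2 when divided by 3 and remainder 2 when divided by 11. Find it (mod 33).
M = 3 × 11 = 33. M₁ = 11, y₁ ≡ 2 (mod 3). M₂ = 3, y₂ ≡ 4 (mod 11). t = 2×11×2 + 2×3×4 ≡ 2 (mod 33)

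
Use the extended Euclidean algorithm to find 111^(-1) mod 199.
Extended GCD: 111(52) + 199(-29) = 1. So 111^(-1) ≡ 52 ≡ 52 (mod 199). Verify: 111 × 52 = 5772 ≡ 1 (mod 199)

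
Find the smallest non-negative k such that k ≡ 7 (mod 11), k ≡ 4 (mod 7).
18

Using the Chinese Remainder Theorem:
M = product of moduli = 77
For equation 1: M_1 = 7, 7 ≡ 7 (mod 11), inverse of 7 mod 11 is 8 (check: 7 × 8 = 56 ≡ 1 (mod 11))
For equation 2: M_2 = 11, 11 ≡ 4 (mod 7), inverse of 11 mod 7 is 2 (check: 4 × 2 = 8 ≡ 1 (mod 7))
Combine: k ≡ Σ r_i×M_i×(M_i⁻¹ mod m_i) = 7×7×8 + 4×11×2 = 392 + 88 = 480
480 mod 77 = 18
k ≡ 18 (mod 77)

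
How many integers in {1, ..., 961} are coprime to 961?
930

Prime factorization: 961 = 31^2
Using the formula φ(n) = n × Π(1 - 1/p) for each prime factor p:
φ(961) = 961 × (1 - 1/31)
φ(961) = 930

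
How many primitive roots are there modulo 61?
16

The number of primitive roots modulo p is φ(p-1) = φ(60)
φ(60) = 16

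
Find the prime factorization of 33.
3 × 11

Divide by primes starting from smallest:
33 ÷ 3 = 11
11 ÷ 11 = 1

33 = 3 × 11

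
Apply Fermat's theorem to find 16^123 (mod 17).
By Fermat: 16^{16} ≡ 1 (mod 17). 123 = 7×16 + 11. So 16^{123} ≡ 16^{11} ≡ 16 (mod 17)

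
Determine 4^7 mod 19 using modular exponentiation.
7 = 4 + 2 + 1 (binary 111). Repeated squaring mod 19: 4^1 ≡ 4; 4^2 ≡ 4² = 16 ≡ 16; 4^4 ≡ 16² = 256 ≡ 9. Multiply: 4^7 = 4^4 × 4^2 × 4^1 ≡ 9 × 16 × 4 (mod 19): 9 × 16 = 144 ≡ 11; 11 × 4 = 44 ≡ 6. So 4^7 ≡ 6 (mod 19).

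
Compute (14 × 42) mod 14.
0

(14 × 42) = 588
588 mod 14 = 0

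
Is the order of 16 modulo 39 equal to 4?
No, the actual order is 3, not 4.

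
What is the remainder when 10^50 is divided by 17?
Using Fermat: 10^{16} ≡ 1 (mod 17). 50 ≡ 2 (mod 16). So 10^{50} ≡ 10^{2} ≡ 15 (mod 17)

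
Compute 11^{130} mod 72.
25

Using successive squaring:
Binary expansion of 130: 10000010
Powers of 11 mod 72 (each is the square of the previous):
  11^1 ≡ 11 (mod 72)
  11^2 ≡ 11² = 121 ≡ 49 (mod 72)
  11^4 ≡ 49² = 2401 ≡ 25 (mod 72)
  11^8 ≡ 25² = 625 ≡ 49 (mod 72)
  11^16 ≡ 49² = 2401 ≡ 25 (mod 72)
  11^32 ≡ 25² = 625 ≡ 49 (mod 72)
  11^64 ≡ 49² = 2401 ≡ 25 (mod 72)
  11^128 ≡ 25² = 625 ≡ 49 (mod 72)
130 = 128 + 2, so 11^130 = 11^128 × 11^2 ≡ 49 × 49 (mod 72)
Multiplying step by step:
  49 × 49 = 2401 ≡ 25 (mod 72)
Result: 11^130 ≡ 25 (mod 72)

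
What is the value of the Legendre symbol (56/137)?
(56/137) = 56^{68} mod 137 = 1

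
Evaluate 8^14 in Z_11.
Using Fermat: 8^{10} ≡ 1 (mod 11). 14 ≡ 4 (mod 10). So 8^{14} ≡ 8^{4} ≡ 4 (mod 11)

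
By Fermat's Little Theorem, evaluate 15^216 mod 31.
By Fermat: 15^{30} ≡ 1 (mod 31). 216 ≡ 6 (mod 30). So 15^{216} ≡ 15^{6} ≡ 16 (mod 31)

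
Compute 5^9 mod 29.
9 = 8 + 1 (binary 1001). Repeated squaring mod 29: 5^1 ≡ 5; 5^2 ≡ 5² = 25 ≡ 25; 5^4 ≡ 25² = 625 ≡ 16; 5^8 ≡ 16² = 256 ≡ 24. Multiply: 5^9 = 5^8 × 5^1 ≡ 24 × 5 (mod 29): 24 × 5 = 120 ≡ 4. So 5^9 ≡ 4 (mod 29).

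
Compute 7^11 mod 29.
Using repeated squaring. 11 = 8 + 2 + 1 (binary 1011). Repeated squaring mod 29: 7^1 ≡ 7; 7^2 ≡ 7² = 49 ≡ 20; 7^4 ≡ 20² = 400 ≡ 23; 7^8 ≡ 23² = 529 ≡ 7. Multiply: 7^11 = 7^8 × 7^2 × 7^1 ≡ 7 × 20 × 7 (mod 29): 7 × 20 = 140 ≡ 24; 24 × 7 = 168 ≡ 23. So 7^11 ≡ 23 (mod 29).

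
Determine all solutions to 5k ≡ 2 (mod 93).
19

Since gcd(5, 93) = 1 divides 2, a solution exists.
Multiply both sides by the inverse of 5 mod 93:
  5^(-1) mod 93 = 56
  x ≡ 56 × 2 ≡ 112 ≡ 19 (mod 93)
Verification: 5 × 19 = 95 = 1 × 93 + 2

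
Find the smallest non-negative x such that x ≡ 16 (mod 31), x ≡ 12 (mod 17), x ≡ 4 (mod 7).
760

Using the Chinese Remainder Theorem:
M = product of moduli = 3689
For equation 1: M_1 = 119, 119 ≡ 26 (mod 31), inverse of 119 mod 31 is 6 (check: 26 × 6 = 156 ≡ 1 (mod 31))
For equation 2: M_2 = 217, 217 ≡ 13 (mod 17), inverse of 217 mod 17 is 4 (check: 13 × 4 = 52 ≡ 1 (mod 17))
For equation 3: M_3 = 527, 527 ≡ 2 (mod 7), inverse of 527 mod 7 is 4 (check: 2 × 4 = 8 ≡ 1 (mod 7))
Combine: x ≡ Σ r_i×M_i×(M_i⁻¹ mod m_i) = 16×119×6 + 12×217×4 + 4×527×4 = 11424 + 10416 + 8432 = 30272
30272 mod 3689 = 760
x ≡ 760 (mod 3689)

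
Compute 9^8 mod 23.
8 = 8 (binary 1000). Repeated squaring mod 23: 9^1 ≡ 9; 9^2 ≡ 9² = 81 ≡ 12; 9^4 ≡ 12² = 144 ≡ 6; 9^8 ≡ 6² = 36 ≡ 13. So 9^8 ≡ 13 (mod 23).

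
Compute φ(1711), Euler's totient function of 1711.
1624

Prime factorization: 1711 = 29 × 59
Using the formula φ(n) = n × Π(1 - 1/p) for each prime factor p:
φ(1711) = 1711 × (1 - 1/29) × (1 - 1/59)
φ(1711) = 1624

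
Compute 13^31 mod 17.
Using Fermat: 13^{16} ≡ 1 (mod 17). 31 ≡ 15 (mod 16). So 13^{31} ≡ 13^{15} ≡ 4 (mod 17)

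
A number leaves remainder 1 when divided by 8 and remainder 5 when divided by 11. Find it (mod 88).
M = 8 × 11 = 88. M₁ = 11, y₁ ≡ 3 (mod 8). M₂ = 8, y₂ ≡ 7 (mod 11). k = 1×11×3 + 5×8×7 ≡ 49 (mod 88)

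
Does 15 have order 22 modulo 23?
p - 1 = 22 has prime divisors 2, 11. Check 15^(22/q) mod 23 for each: 15^(22/2) = 15^11 ≡ 22, 15^(22/11) = 15^2 ≡ 18 (mod 23). None of these is 1, so 15 has order 22 = φ(23), so it is a primitive root mod 23.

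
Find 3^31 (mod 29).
Using Fermat: 3^{28} ≡ 1 (mod 29). 31 ≡ 3 (mod 28). So 3^{31} ≡ 3^{3} ≡ 27 (mod 29)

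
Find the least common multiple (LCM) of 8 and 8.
8

First find GCD(8, 8) using the Euclidean algorithm:
8 = 1 × 8 + 0
GCD(8, 8) = 8

LCM formula: LCM(a, b) = (a × b) / GCD(a, b)
LCM(8, 8) = (8 × 8) / 8
LCM(8, 8) = 64 / 8
LCM(8, 8) = 8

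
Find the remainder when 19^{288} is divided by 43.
By Fermat: 19^{42} ≡ 1 (mod 43). 288 = 6×42 + 36. So 19^{288} ≡ 19^{36} ≡ 4 (mod 43)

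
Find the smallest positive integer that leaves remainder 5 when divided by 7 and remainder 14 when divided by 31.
M = 7 × 31 = 217. M₁ = 31, y₁ ≡ 5 (mod 7). M₂ = 7, y₂ ≡ 9 (mod 31). n = 5×31×5 + 14×7×9 ≡ 138 (mod 217). The smallest positive such number is 138.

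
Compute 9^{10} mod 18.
9

Using successive squaring:
Binary expansion of 10: 1010
Powers of 9 mod 18 (each is the square of the previous):
  9^1 ≡ 9 (mod 18)
  9^2 ≡ 9² = 81 ≡ 9 (mod 18)
  9^4 ≡ 9² = 81 ≡ 9 (mod 18)
  9^8 ≡ 9² = 81 ≡ 9 (mod 18)
10 = 8 + 2, so 9^10 = 9^8 × 9^2 ≡ 9 × 9 (mod 18)
Multiplying step by step:
  9 × 9 = 81 ≡ 9 (mod 18)
Result: 9^10 ≡ 9 (mod 18)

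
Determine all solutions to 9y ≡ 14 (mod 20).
6

Since gcd(9, 20) = 1 divides 14, a solution exists.
Multiply both sides by the inverse of 9 mod 20:
  9^(-1) mod 20 = 9
  x ≡ 9 × 14 ≡ 126 ≡ 6 (mod 20)
Verification: 9 × 6 = 54 = 2 × 20 + 14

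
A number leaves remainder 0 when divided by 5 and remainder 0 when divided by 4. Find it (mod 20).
M = 5 × 4 = 20. M₁ = 4, y₁ ≡ 4 (mod 5). M₂ = 5, y₂ ≡ 1 (mod 4). y = 0×4×4 + 0×5×1 ≡ 0 (mod 20)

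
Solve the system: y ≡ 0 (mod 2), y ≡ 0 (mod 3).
M = 2 × 3 = 6. M₁ = 3, y₁ ≡ 1 (mod 2). M₂ = 2, y₂ ≡ 2 (mod 3). y = 0×3×1 + 0×2×2 ≡ 0 (mod 6)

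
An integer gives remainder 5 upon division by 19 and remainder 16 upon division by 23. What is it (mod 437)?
M = 19 × 23 = 437. M₁ = 23, y₁ ≡ 5 (mod 19). M₂ = 19, y₂ ≡ 17 (mod 23). z = 5×23×5 + 16×19×17 ≡ 62 (mod 437). The smallest positive such number is 62.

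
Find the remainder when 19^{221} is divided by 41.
By Fermat: 19^{40} ≡ 1 (mod 41). 221 = 5×40 + 21. So 19^{221} ≡ 19^{21} ≡ 22 (mod 41)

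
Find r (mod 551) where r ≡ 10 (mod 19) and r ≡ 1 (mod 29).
M = 19 × 29 = 551. M₁ = 29, y₁ ≡ 2 (mod 19). M₂ = 19, y₂ ≡ 26 (mod 29). r = 10×29×2 + 1×19×26 ≡ 523 (mod 551)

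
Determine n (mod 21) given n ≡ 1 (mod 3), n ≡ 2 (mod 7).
16

Using the Chinese Remainder Theorem:
M = product of moduli = 21
For equation 1: M_1 = 7, 7 ≡ 1 (mod 3), inverse of 7 mod 3 is 1 (check: 1 × 1 = 1 ≡ 1 (mod 3))
For equation 2: M_2 = 3, 3 ≡ 3 (mod 7), inverse of 3 mod 7 is 5 (check: 3 × 5 = 15 ≡ 1 (mod 7))
Combine: n ≡ Σ r_i×M_i×(M_i⁻¹ mod m_i) = 1×7×1 + 2×3×5 = 7 + 30 = 37
37 mod 21 = 16
n ≡ 16 (mod 21)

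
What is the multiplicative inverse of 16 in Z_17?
16

Using Extended Euclidean Algorithm:
gcd(16, 17) = 1
Bezout coefficients: 16 × -1 + 17 × 1 = 1
So 16 × -1 ≡ 1 (mod 17)
The inverse is -1 mod 17 = 16
Verification: 16 × 16 = 256 = 15 × 17 + 1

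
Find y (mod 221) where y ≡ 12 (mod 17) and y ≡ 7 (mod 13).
M = 17 × 13 = 221. M₁ = 13, y₁ ≡ 4 (mod 17). M₂ = 17, y₂ ≡ 10 (mod 13). y = 12×13×4 + 7×17×10 ≡ 46 (mod 221)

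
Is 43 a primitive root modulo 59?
Yes

To verify, check if 43^(58/q) ≢ 1 (mod 59) for each prime divisor q of 58
Divisors of 58 = 58: [1, 2, 29, 58]
  43^(58/2) = 43^29 ≡ 58 (mod 59)
  43^(58/29) = 43^2 ≡ 20 (mod 59)
Conclusion: 43 is a primitive root modulo 59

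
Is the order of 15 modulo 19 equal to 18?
Yes, ord_19(15) = 18.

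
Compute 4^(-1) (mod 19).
5

Using Extended Euclidean Algorithm:
gcd(4, 19) = 1
Bezout coefficients: 4 × 5 + 19 × -1 = 1
So 4 × 5 ≡ 1 (mod 19)
The inverse is 5 mod 19 = 5
Verification: 4 × 5 = 20 = 1 × 19 + 1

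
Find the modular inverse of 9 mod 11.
9^(-1) ≡ 5 (mod 11). Verification: 9 × 5 = 45 ≡ 1 (mod 11)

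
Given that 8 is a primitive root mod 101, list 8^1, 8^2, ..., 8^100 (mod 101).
g^1, g^2, ..., g^{100} mod 101: {8, 64, 7, 56, 44, 49, 89, 5, 40, 17, 35, 78, 18, 43, 41, 25, 99, 85, 74, 87, 90, 13, 3, 24, 91, 21, 67, 31, 46, 65, 15, 19, 51, 4, 32, 54, 28, 22, 75, 95, 53, 20, 59, 68, 39, 9, 72, 71, 63, 100, 93, 37, 94, 45, 57, 52, 12, 96, 61, 84, 66, 23, 83, 58, 60, 76, 2, 16, 27, 14, 11, 88, 98, 77, 10, 80, 34, 70, 55, 36, 86, 82, 50, 97, 69, 47, 73, 79, 26, 6, 48, 81, 42, 33, 62, 92, 29, 30, 38, 1}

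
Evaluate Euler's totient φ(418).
180

Prime factorization: 418 = 2 × 11 × 19
Using the formula φ(n) = n × Π(1 - 1/p) for each prime factor p:
φ(418) = 418 × (1 - 1/2) × (1 - 1/11) × (1 - 1/19)
φ(418) = 180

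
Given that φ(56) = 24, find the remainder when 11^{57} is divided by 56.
By Euler: 11^{24} ≡ 1 (mod 56) since gcd(11, 56) = 1. 57 = 2×24 + 9. So 11^{57} ≡ 11^{9} ≡ 43 (mod 56)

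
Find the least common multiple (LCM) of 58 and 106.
3074

First find GCD(58, 106) using the Euclidean algorithm:
58 = 0 × 106 + 58
106 = 1 × 58 + 48
58 = 1 × 48 + 10
48 = 4 × 10 + 8
10 = 1 × 8 + 2
8 = 4 × 2 + 0
GCD(58, 106) = 2

LCM formula: LCM(a, b) = (a × b) / GCD(a, b)
LCM(58, 106) = (58 × 106) / 2
LCM(58, 106) = 6148 / 2
LCM(58, 106) = 3074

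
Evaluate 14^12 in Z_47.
Using repeated squaring. 12 = 8 + 4 (binary 1100). Repeated squaring mod 47: 14^1 ≡ 14; 14^2 ≡ 14² = 196 ≡ 8; 14^4 ≡ 8² = 64 ≡ 17; 14^8 ≡ 17² = 289 ≡ 7. Multiply: 14^12 = 14^8 × 14^4 ≡ 7 × 17 (mod 47): 7 × 17 = 119 ≡ 25. So 14^12 ≡ 25 (mod 47).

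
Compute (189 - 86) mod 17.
1

(189 - 86) = 103
103 mod 17 = 1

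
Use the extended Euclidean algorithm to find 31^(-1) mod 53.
Extended GCD: 31(12) + 53(-7) = 1. So 31^(-1) ≡ 12 ≡ 12 (mod 53). Verify: 31 × 12 = 372 ≡ 1 (mod 53)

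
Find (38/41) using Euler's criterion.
(38/41) = 38^{20} mod 41 = -1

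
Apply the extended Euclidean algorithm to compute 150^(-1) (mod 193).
Extended GCD: 150(-9) + 193(7) = 1. So 150^(-1) ≡ 184 ≡ 184 (mod 193). Verify: 150 × 184 = 27600 ≡ 1 (mod 193)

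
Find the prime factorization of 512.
2^9

Divide by primes starting from smallest:
512 ÷ 2 = 256
256 ÷ 2 = 128
128 ÷ 2 = 64
64 ÷ 2 = 32
32 ÷ 2 = 16
16 ÷ 2 = 8
8 ÷ 2 = 4
4 ÷ 2 = 2
2 ÷ 2 = 1

512 = 2^9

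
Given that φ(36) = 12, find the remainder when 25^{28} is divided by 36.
By Euler: 25^{12} ≡ 1 (mod 36) since gcd(25, 36) = 1. 28 = 2×12 + 4. So 25^{28} ≡ 25^{4} ≡ 25 (mod 36)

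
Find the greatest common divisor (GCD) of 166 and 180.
2

Using the Euclidean algorithm:
166 = 0 × 180 + 166
180 = 1 × 166 + 14
166 = 11 × 14 + 12
14 = 1 × 12 + 2
12 = 6 × 2 + 0

GCD(166, 180) = 2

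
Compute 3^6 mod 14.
6 = 4 + 2 (binary 110). Repeated squaring mod 14: 3^1 ≡ 3; 3^2 ≡ 3² = 9 ≡ 9; 3^4 ≡ 9² = 81 ≡ 11. Multiply: 3^6 = 3^4 × 3^2 ≡ 11 × 9 (mod 14): 11 × 9 = 99 ≡ 1. So 3^6 ≡ 1 (mod 14).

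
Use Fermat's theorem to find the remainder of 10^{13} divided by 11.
10

By Fermat's Little Theorem, a^(p-1) ≡ 1 (mod p) for prime p and gcd(a, p) = 1
Here p = 11, so 10^10 ≡ 1 (mod 11)
We can reduce the exponent: 13 mod 10 = 3
So 10^13 ≡ 10^3 (mod 11)
Computing: 10^3 mod 11 = 10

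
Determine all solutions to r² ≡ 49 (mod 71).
The square roots of 49 mod 71 are 64 and 7. Verify: 64² = 4096 ≡ 49 (mod 71)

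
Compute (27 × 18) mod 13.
5

(27 × 18) = 486
486 mod 13 = 5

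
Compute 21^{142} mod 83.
75

Using successive squaring:
Binary expansion of 142: 10001110
Powers of 21 mod 83 (each is the square of the previous):
  21^1 ≡ 21 (mod 83)
  21^2 ≡ 21² = 441 ≡ 26 (mod 83)
  21^4 ≡ 26² = 676 ≡ 12 (mod 83)
  21^8 ≡ 12² = 144 ≡ 61 (mod 83)
  21^16 ≡ 61² = 3721 ≡ 69 (mod 83)
  21^32 ≡ 69² = 4761 ≡ 30 (mod 83)
  21^64 ≡ 30² = 900 ≡ 70 (mod 83)
  21^128 ≡ 70² = 4900 ≡ 3 (mod 83)
142 = 128 + 8 + 4 + 2, so 21^142 = 21^128 × 21^8 × 21^4 × 21^2 ≡ 3 × 61 × 12 × 26 (mod 83)
Multiplying step by step:
  3 × 61 = 183 ≡ 17 (mod 83)
  17 × 12 = 204 ≡ 38 (mod 83)
  38 × 26 = 988 ≡ 75 (mod 83)
Result: 21^142 ≡ 75 (mod 83)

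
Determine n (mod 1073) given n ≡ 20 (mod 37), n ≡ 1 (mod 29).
871

Using the Chinese Remainder Theorem:
M = product of moduli = 1073
For equation 1: M_1 = 29, 29 ≡ 29 (mod 37), inverse of 29 mod 37 is 23 (check: 29 × 23 = 667 ≡ 1 (mod 37))
For equation 2: M_2 = 37, 37 ≡ 8 (mod 29), inverse of 37 mod 29 is 11 (check: 8 × 11 = 88 ≡ 1 (mod 29))
Combine: n ≡ Σ r_i×M_i×(M_i⁻¹ mod m_i) = 20×29×23 + 1×37×11 = 13340 + 407 = 13747
13747 mod 1073 = 871
n ≡ 871 (mod 1073)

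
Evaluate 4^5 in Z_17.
5 = 4 + 1 (binary 101). Repeated squaring mod 17: 4^1 ≡ 4; 4^2 ≡ 4² = 16 ≡ 16; 4^4 ≡ 16² = 256 ≡ 1. Multiply: 4^5 = 4^4 × 4^1 ≡ 1 × 4 (mod 17): 1 × 4 = 4 ≡ 4. So 4^5 ≡ 4 (mod 17).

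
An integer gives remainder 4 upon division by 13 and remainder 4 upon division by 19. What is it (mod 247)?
M = 13 × 19 = 247. M₁ = 19, y₁ ≡ 11 (mod 13). M₂ = 13, y₂ ≡ 3 (mod 19). k = 4×19×11 + 4×13×3 ≡ 4 (mod 247). The smallest positive such number is 4.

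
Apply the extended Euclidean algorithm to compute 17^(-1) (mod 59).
Extended GCD: 17(7) + 59(-2) = 1. So 17^(-1) ≡ 7 ≡ 7 (mod 59). Verify: 17 × 7 = 119 ≡ 1 (mod 59)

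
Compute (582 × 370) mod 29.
15

(582 × 370) = 215340
215340 mod 29 = 15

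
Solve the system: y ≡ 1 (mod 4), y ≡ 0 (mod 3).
M = 4 × 3 = 12. M₁ = 3, y₁ ≡ 3 (mod 4). M₂ = 4, y₂ ≡ 1 (mod 3). y = 1×3×3 + 0×4×1 ≡ 9 (mod 12)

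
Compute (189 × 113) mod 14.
7

(189 × 113) = 21357
21357 mod 14 = 7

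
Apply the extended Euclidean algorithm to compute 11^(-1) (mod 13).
Extended GCD: 11(6) + 13(-5) = 1. So 11^(-1) ≡ 6 ≡ 6 (mod 13). Verify: 11 × 6 = 66 ≡ 1 (mod 13)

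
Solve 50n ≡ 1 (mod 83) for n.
5

Using Extended Euclidean Algorithm:
gcd(50, 83) = 1
Bezout coefficients: 50 × 5 + 83 × -3 = 1
So 50 × 5 ≡ 1 (mod 83)
The inverse is 5 mod 83 = 5
Verification: 50 × 5 = 250 = 3 × 83 + 1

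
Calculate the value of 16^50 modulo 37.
Using Fermat: 16^{36} ≡ 1 (mod 37). 50 ≡ 14 (mod 36). So 16^{50} ≡ 16^{14} ≡ 33 (mod 37)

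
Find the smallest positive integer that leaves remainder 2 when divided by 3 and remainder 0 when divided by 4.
M = 3 × 4 = 12. M₁ = 4, y₁ ≡ 1 (mod 3). M₂ = 3, y₂ ≡ 3 (mod 4). n = 2×4×1 + 0×3×3 ≡ 8 (mod 12). The smallest positive such number is 8.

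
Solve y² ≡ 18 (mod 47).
The square roots of 18 mod 47 are 21 and 26. Verify: 21² = 441 ≡ 18 (mod 47)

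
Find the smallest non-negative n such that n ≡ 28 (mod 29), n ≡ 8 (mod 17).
144

Using the Chinese Remainder Theorem:
M = product of moduli = 493
For equation 1: M_1 = 17, 17 ≡ 17 (mod 29), inverse of 17 mod 29 is 12 (check: 17 × 12 = 204 ≡ 1 (mod 29))
For equation 2: M_2 = 29, 29 ≡ 12 (mod 17), inverse of 29 mod 17 is 10 (check: 12 × 10 = 120 ≡ 1 (mod 17))
Combine: n ≡ Σ r_i×M_i×(M_i⁻¹ mod m_i) = 28×17×12 + 8×29×10 = 5712 + 2320 = 8032
8032 mod 493 = 144
n ≡ 144 (mod 493)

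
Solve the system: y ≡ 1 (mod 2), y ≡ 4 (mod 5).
M = 2 × 5 = 10. M₁ = 5, y₁ ≡ 1 (mod 2). M₂ = 2, y₂ ≡ 3 (mod 5). y = 1×5×1 + 4×2×3 ≡ 9 (mod 10)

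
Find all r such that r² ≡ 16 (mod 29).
The square roots of 16 mod 29 are 25 and 4. Verify: 25² = 625 ≡ 16 (mod 29)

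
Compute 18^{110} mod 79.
38

Using successive squaring:
Binary expansion of 110: 1101110
Powers of 18 mod 79 (each is the square of the previous):
  18^1 ≡ 18 (mod 79)
  18^2 ≡ 18² = 324 ≡ 8 (mod 79)
  18^4 ≡ 8² = 64 ≡ 64 (mod 79)
  18^8 ≡ 64² = 4096 ≡ 67 (mod 79)
  18^16 ≡ 67² = 4489 ≡ 65 (mod 79)
  18^32 ≡ 65² = 4225 ≡ 38 (mod 79)
  18^64 ≡ 38² = 1444 ≡ 22 (mod 79)
110 = 64 + 32 + 8 + 4 + 2, so 18^110 = 18^64 × 18^32 × 18^8 × 18^4 × 18^2 ≡ 22 × 38 × 67 × 64 × 8 (mod 79)
Multiplying step by step:
  22 × 38 = 836 ≡ 46 (mod 79)
  46 × 67 = 3082 ≡ 1 (mod 79)
  1 × 64 = 64 ≡ 64 (mod 79)
  64 × 8 = 512 ≡ 38 (mod 79)
Result: 18^110 ≡ 38 (mod 79)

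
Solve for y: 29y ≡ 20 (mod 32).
4

Since gcd(29, 32) = 1 divides 20, a solution exists.
Multiply both sides by the inverse of 29 mod 32:
  29^(-1) mod 32 = 21
  x ≡ 21 × 20 ≡ 420 ≡ 4 (mod 32)
Verification: 29 × 4 = 116 = 3 × 32 + 20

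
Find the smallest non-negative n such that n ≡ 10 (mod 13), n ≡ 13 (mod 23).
36

Using the Chinese Remainder Theorem:
M = product of moduli = 299
For equation 1: M_1 = 23, 23 ≡ 10 (mod 13), inverse of 23 mod 13 is 4 (check: 10 × 4 = 40 ≡ 1 (mod 13))
For equation 2: M_2 = 13, 13 ≡ 13 (mod 23), inverse of 13 mod 23 is 16 (check: 13 × 16 = 208 ≡ 1 (mod 23))
Combine: n ≡ Σ r_i×M_i×(M_i⁻¹ mod m_i) = 10×23×4 + 13×13×16 = 920 + 2704 = 3624
3624 mod 299 = 36
n ≡ 36 (mod 299)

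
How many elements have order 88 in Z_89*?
Number of primitive roots mod 89 = φ(88) = 40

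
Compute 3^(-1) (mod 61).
41

Using Extended Euclidean Algorithm:
gcd(3, 61) = 1
Bezout coefficients: 3 × -20 + 61 × 1 = 1
So 3 × -20 ≡ 1 (mod 61)
The inverse is -20 mod 61 = 41
Verification: 3 × 41 = 123 = 2 × 61 + 1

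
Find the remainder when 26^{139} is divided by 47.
By Fermat: 26^{46} ≡ 1 (mod 47). 139 = 3×46 + 1. So 26^{139} ≡ 26^{1} ≡ 26 (mod 47)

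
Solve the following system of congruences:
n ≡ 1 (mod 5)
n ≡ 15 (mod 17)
66

Using the Chinese Remainder Theorem:
M = product of moduli = 85
For equation 1: M_1 = 17, 17 ≡ 2 (mod 5), inverse of 17 mod 5 is 3 (check: 2 × 3 = 6 ≡ 1 (mod 5))
For equation 2: M_2 = 5, 5 ≡ 5 (mod 17), inverse of 5 mod 17 is 7 (check: 5 × 7 = 35 ≡ 1 (mod 17))
Combine: n ≡ Σ r_i×M_i×(M_i⁻¹ mod m_i) = 1×17×3 + 15×5×7 = 51 + 525 = 576
576 mod 85 = 66
n ≡ 66 (mod 85)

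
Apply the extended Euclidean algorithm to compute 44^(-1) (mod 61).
Extended GCD: 44(-18) + 61(13) = 1. So 44^(-1) ≡ 43 ≡ 43 (mod 61). Verify: 44 × 43 = 1892 ≡ 1 (mod 61)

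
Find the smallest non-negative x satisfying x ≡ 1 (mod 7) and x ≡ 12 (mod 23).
M = 7 × 23 = 161. M₁ = 23, y₁ ≡ 4 (mod 7). M₂ = 7, y₂ ≡ 10 (mod 23). x = 1×23×4 + 12×7×10 ≡ 127 (mod 161)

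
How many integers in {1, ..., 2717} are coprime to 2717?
2160

Prime factorization: 2717 = 11 × 13 × 19
Using the formula φ(n) = n × Π(1 - 1/p) for each prime factor p:
φ(2717) = 2717 × (1 - 1/11) × (1 - 1/13) × (1 - 1/19)
φ(2717) = 2160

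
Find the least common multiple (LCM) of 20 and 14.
140

First find GCD(20, 14) using the Euclidean algorithm:
20 = 1 × 14 + 6
14 = 2 × 6 + 2
6 = 3 × 2 + 0
GCD(20, 14) = 2

LCM formula: LCM(a, b) = (a × b) / GCD(a, b)
LCM(20, 14) = (20 × 14) / 2
LCM(20, 14) = 280 / 2
LCM(20, 14) = 140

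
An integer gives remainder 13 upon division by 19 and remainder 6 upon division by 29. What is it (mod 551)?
M = 19 × 29 = 551. M₁ = 29, y₁ ≡ 2 (mod 19). M₂ = 19, y₂ ≡ 26 (mod 29). k = 13×29×2 + 6×19×26 ≡ 412 (mod 551). The smallest positive such number is 412.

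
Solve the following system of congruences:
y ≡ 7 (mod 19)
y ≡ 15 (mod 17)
83

Using the Chinese Remainder Theorem:
M = product of moduli = 323
For equation 1: M_1 = 17, 17 ≡ 17 (mod 19), inverse of 17 mod 19 is 9 (check: 17 × 9 = 153 ≡ 1 (mod 19))
For equation 2: M_2 = 19, 19 ≡ 2 (mod 17), inverse of 19 mod 17 is 9 (check: 2 × 9 = 18 ≡ 1 (mod 17))
Combine: y ≡ Σ r_i×M_i×(M_i⁻¹ mod m_i) = 7×17×9 + 15×19×9 = 1071 + 2565 = 3636
3636 mod 323 = 83
y ≡ 83 (mod 323)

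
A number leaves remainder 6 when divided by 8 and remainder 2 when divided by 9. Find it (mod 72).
M = 8 × 9 = 72. M₁ = 9, y₁ ≡ 1 (mod 8). M₂ = 8, y₂ ≡ 8 (mod 9). m = 6×9×1 + 2×8×8 ≡ 38 (mod 72)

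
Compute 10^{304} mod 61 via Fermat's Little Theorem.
57

By Fermat's Little Theorem, a^(p-1) ≡ 1 (mod p) for prime p and gcd(a, p) = 1
Here p = 61, so 10^60 ≡ 1 (mod 61)
We can reduce the exponent: 304 mod 60 = 4
So 10^304 ≡ 10^4 (mod 61)
Computing: 10^4 mod 61 = 57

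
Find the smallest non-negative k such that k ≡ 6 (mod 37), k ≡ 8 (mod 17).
450

Using the Chinese Remainder Theorem:
M = product of moduli = 629
For equation 1: M_1 = 17, 17 ≡ 17 (mod 37), inverse of 17 mod 37 is 24 (check: 17 × 24 = 408 ≡ 1 (mod 37))
For equation 2: M_2 = 37, 37 ≡ 3 (mod 17), inverse of 37 mod 17 is 6 (check: 3 × 6 = 18 ≡ 1 (mod 17))
Combine: k ≡ Σ r_i×M_i×(M_i⁻¹ mod m_i) = 6×17×24 + 8×37×6 = 2448 + 1776 = 4224
4224 mod 629 = 450
k ≡ 450 (mod 629)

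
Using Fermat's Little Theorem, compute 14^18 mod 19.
By Fermat's Little Theorem, 14^{18} ≡ 1 (mod 19) since 19 is prime and gcd(14, 19) = 1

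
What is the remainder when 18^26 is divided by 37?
Using repeated squaring. 26 = 16 + 8 + 2 (binary 11010). Repeated squaring mod 37: 18^1 ≡ 18; 18^2 ≡ 18² = 324 ≡ 28; 18^4 ≡ 28² = 784 ≡ 7; 18^8 ≡ 7² = 49 ≡ 12; 18^16 ≡ 12² = 144 ≡ 33. Multiply: 18^26 = 18^16 × 18^8 × 18^2 ≡ 33 × 12 × 28 (mod 37): 33 × 12 = 396 ≡ 26; 26 × 28 = 728 ≡ 25. So 18^26 ≡ 25 (mod 37).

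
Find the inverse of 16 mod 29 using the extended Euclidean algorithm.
Extended GCD: 16(-9) + 29(5) = 1. So 16^(-1) ≡ 20 ≡ 20 (mod 29). Verify: 16 × 20 = 320 ≡ 1 (mod 29)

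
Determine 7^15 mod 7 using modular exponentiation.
Using repeated squaring. 7 ≡ 0 (mod 7). 15 = 8 + 4 + 2 + 1 (binary 1111). Repeated squaring mod 7: 0^1 ≡ 0; 0^2 ≡ 0² = 0 ≡ 0; 0^4 ≡ 0² = 0 ≡ 0; 0^8 ≡ 0² = 0 ≡ 0. Multiply: 7^15 ≡ 0^8 × 0^4 × 0^2 × 0^1 ≡ 0 × 0 × 0 × 0 (mod 7): 0 × 0 = 0 ≡ 0; 0 × 0 = 0 ≡ 0; 0 × 0 = 0 ≡ 0. So 7^15 ≡ 0 (mod 7).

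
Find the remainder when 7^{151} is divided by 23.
By Fermat: 7^{22} ≡ 1 (mod 23). 151 = 6×22 + 19. So 7^{151} ≡ 7^{19} ≡ 11 (mod 23)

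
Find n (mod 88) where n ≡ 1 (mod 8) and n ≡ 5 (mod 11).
M = 8 × 11 = 88. M₁ = 11, y₁ ≡ 3 (mod 8). M₂ = 8, y₂ ≡ 7 (mod 11). n = 1×11×3 + 5×8×7 ≡ 49 (mod 88)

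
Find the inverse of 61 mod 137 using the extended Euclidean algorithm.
Extended GCD: 61(9) + 137(-4) = 1. So 61^(-1) ≡ 9 ≡ 9 (mod 137). Verify: 61 × 9 = 549 ≡ 1 (mod 137)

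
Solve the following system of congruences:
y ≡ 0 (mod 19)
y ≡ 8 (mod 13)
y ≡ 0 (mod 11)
1672

Using the Chinese Remainder Theorem:
M = product of moduli = 2717
For equation 1: M_1 = 143, 143 ≡ 10 (mod 19), inverse of 143 mod 19 is 2 (check: 10 × 2 = 20 ≡ 1 (mod 19))
For equation 2: M_2 = 209, 209 ≡ 1 (mod 13), inverse of 209 mod 13 is 1 (check: 1 × 1 = 1 ≡ 1 (mod 13))
For equation 3: M_3 = 247, 247 ≡ 5 (mod 11), inverse of 247 mod 11 is 9 (check: 5 × 9 = 45 ≡ 1 (mod 11))
Combine: y ≡ Σ r_i×M_i×(M_i⁻¹ mod m_i) = 0×143×2 + 8×209×1 + 0×247×9 = 0 + 1672 + 0 = 1672
1672 mod 2717 = 1672
y ≡ 1672 (mod 2717)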